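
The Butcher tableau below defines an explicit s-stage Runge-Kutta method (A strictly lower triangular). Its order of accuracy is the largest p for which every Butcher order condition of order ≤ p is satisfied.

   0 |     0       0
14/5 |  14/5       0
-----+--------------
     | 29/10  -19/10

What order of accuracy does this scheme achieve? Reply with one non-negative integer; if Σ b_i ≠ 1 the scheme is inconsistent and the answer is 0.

1

b = (29/10, -19/10)
c = (0, 14/5)
Σ b_i: 29/10·1 + (-19/10)·1 = 1 ✓
b·c: (-19/10)·14/5 = -133/25 ≠ 1/2 ⇒ order 1.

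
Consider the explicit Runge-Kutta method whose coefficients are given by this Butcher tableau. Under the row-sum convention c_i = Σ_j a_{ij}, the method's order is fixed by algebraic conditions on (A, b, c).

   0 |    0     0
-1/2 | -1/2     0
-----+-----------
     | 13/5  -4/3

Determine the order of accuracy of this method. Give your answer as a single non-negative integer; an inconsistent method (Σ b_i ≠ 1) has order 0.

b = (13/5, -4/3)
c = (0, -1/2)
Σ b_i: 13/5·1 + (-4/3)·1 = 19/15 ≠ 1 ⇒ order 0.

0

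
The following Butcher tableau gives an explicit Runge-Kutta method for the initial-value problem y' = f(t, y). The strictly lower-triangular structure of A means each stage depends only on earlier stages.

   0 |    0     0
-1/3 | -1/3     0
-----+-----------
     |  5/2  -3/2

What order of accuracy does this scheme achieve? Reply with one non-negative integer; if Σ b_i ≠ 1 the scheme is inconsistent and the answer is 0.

2

b = (5/2, -3/2)
c = (0, -1/3)
Σ b_i: 5/2·1 + (-3/2)·1 = 1 ✓
b·c: (-3/2)·(-1/3) = 1/2 ✓; 2 stages ⇒ order 2.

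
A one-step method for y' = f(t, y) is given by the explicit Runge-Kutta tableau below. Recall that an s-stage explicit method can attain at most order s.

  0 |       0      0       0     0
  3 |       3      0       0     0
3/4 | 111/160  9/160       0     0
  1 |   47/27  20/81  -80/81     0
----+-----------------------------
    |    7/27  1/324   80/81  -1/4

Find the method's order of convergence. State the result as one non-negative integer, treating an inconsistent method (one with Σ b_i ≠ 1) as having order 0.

b = (7/27, 1/324, 80/81, -1/4)
c = (0, 3, 3/4, 1)
Ac = (0, 0, 27/160, 0)
Σ b_i: 7/27·1 + 1/324·1 + 80/81·1 + (-1/4)·1 = 1 ✓
b·c: 1/324·3 + 80/81·3/4 + (-1/4)·1 = 1/2 ✓
b·c²: 1/324·9 + 80/81·9/16 + (-1/4)·1 = 1/3 ✓
b·Ac: 80/81·27/160 = 1/6 ✓
b·c³: 1/324·27 + 80/81·27/64 + (-1/4)·1 = 1/4 ✓
b·(c∘Ac): 80/81·81/640 = 1/8 ✓
b·Ac²: 80/81·81/160 + (-1/4)·5/3 = 1/12 ✓
b·A²c: (-1/4)·(-1/6) = 1/24 ✓; 4 stages ⇒ order 4.

4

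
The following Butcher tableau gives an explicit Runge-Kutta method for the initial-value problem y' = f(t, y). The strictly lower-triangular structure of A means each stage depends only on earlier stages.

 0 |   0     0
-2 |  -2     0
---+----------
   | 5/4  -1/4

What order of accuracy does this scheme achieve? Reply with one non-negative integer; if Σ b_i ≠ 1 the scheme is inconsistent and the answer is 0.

2

b = (5/4, -1/4)
c = (0, -2)
Σ b_i: 5/4·1 + (-1/4)·1 = 1 ✓
b·c: (-1/4)·(-2) = 1/2 ✓; 2 stages ⇒ order 2.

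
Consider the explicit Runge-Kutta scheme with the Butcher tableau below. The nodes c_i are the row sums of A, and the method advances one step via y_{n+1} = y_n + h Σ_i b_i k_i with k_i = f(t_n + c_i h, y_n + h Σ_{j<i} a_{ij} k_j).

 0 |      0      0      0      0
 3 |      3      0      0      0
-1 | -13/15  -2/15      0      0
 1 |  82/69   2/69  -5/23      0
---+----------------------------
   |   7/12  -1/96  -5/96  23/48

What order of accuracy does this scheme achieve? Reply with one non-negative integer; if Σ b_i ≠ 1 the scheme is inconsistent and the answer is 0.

b = (7/12, -1/96, -5/96, 23/48)
c = (0, 3, -1, 1)
Ac = (0, 0, -2/5, 7/23)
Σ b_i: 7/12·1 + (-1/96)·1 + (-5/96)·1 + 23/48·1 = 1 ✓
b·c: (-1/96)·3 + (-5/96)·(-1) + 23/48·1 = 1/2 ✓
b·c²: (-1/96)·9 + (-5/96)·1 + 23/48·1 = 1/3 ✓
b·Ac: (-5/96)·(-2/5) + 23/48·7/23 = 1/6 ✓
b·c³: (-1/96)·27 + (-5/96)·(-1) + 23/48·1 = 1/4 ✓
b·(c∘Ac): (-5/96)·2/5 + 23/48·7/23 = 1/8 ✓
b·Ac²: (-5/96)·(-6/5) + 23/48·1/23 = 1/12 ✓
b·A²c: 23/48·2/23 = 1/24 ✓; 4 stages ⇒ order 4.

4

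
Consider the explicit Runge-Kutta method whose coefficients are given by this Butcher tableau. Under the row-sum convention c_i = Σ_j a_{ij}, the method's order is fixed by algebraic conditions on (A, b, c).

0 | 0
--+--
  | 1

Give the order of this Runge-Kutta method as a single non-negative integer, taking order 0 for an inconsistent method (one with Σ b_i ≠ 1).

b = (1)
c = (0)
Σ b_i: 1·1 = 1 ✓; 1 stage ⇒ order 1.

1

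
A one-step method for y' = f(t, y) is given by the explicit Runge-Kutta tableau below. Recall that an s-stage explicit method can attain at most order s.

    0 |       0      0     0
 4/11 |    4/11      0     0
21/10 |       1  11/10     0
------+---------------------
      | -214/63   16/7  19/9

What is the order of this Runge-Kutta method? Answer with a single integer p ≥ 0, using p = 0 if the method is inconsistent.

1

b = (-214/63, 16/7, 19/9)
c = (0, 4/11, 21/10)
Ac = (0, 0, 2/5)
Σ b_i: (-214/63)·1 + 16/7·1 + 19/9·1 = 1 ✓
b·c: 16/7·4/11 + 19/9·21/10 = 12161/2310 ≠ 1/2 ⇒ order 1.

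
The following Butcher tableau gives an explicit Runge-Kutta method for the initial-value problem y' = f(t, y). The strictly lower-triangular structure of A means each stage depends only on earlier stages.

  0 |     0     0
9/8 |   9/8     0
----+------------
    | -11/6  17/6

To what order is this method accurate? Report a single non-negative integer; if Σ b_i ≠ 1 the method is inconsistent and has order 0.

b = (-11/6, 17/6)
c = (0, 9/8)
Σ b_i: (-11/6)·1 + 17/6·1 = 1 ✓
b·c: 17/6·9/8 = 51/16 ≠ 1/2 ⇒ order 1.

1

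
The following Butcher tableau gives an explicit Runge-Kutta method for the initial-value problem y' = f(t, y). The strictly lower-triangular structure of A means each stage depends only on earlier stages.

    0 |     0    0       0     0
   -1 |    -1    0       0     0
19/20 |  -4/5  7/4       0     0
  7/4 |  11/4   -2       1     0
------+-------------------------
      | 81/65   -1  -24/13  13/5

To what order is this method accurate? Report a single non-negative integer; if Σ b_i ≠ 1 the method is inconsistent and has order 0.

1

b = (81/65, -1, -24/13, 13/5)
c = (0, -1, 19/20, 7/4)
Ac = (0, 0, -7/4, 59/20)
Σ b_i: 81/65·1 + (-1)·1 + (-24/13)·1 + 13/5·1 = 1 ✓
b·c: (-1)·(-1) + (-24/13)·19/20 + 13/5·7/4 = 987/260 ≠ 1/2 ⇒ order 1.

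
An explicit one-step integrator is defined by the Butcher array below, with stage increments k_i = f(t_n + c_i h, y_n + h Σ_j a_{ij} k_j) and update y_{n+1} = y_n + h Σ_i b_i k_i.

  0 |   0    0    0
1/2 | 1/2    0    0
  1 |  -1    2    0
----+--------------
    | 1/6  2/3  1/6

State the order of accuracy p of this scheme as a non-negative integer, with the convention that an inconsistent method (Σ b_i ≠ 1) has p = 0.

3

b = (1/6, 2/3, 1/6)
c = (0, 1/2, 1)
Ac = (0, 0, 1)
Σ b_i: 1/6·1 + 2/3·1 + 1/6·1 = 1 ✓
b·c: 2/3·1/2 + 1/6·1 = 1/2 ✓
b·c²: 2/3·1/4 + 1/6·1 = 1/3 ✓
b·Ac: 1/6·1 = 1/6 ✓; 3 stages ⇒ order 3.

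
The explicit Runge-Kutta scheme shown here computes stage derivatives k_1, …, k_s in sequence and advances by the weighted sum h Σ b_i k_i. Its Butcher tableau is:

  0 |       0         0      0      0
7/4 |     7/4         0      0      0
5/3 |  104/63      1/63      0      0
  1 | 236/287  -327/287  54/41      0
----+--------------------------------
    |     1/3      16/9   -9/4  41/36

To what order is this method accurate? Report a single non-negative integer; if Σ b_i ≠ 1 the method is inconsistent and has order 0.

4

b = (1/3, 16/9, -9/4, 41/36)
c = (0, 7/4, 5/3, 1)
Ac = (0, 0, 1/36, 33/164)
Σ b_i: 1/3·1 + 16/9·1 + (-9/4)·1 + 41/36·1 = 1 ✓
b·c: 16/9·7/4 + (-9/4)·5/3 + 41/36·1 = 1/2 ✓
b·c²: 16/9·49/16 + (-9/4)·25/9 + 41/36·1 = 1/3 ✓
b·Ac: (-9/4)·1/36 + 41/36·33/164 = 1/6 ✓
b·c³: 16/9·343/64 + (-9/4)·125/27 + 41/36·1 = 1/4 ✓
b·(c∘Ac): (-9/4)·5/108 + 41/36·33/164 = 1/8 ✓
b·Ac²: (-9/4)·7/144 + 41/36·111/656 = 1/12 ✓
b·A²c: 41/36·3/82 = 1/24 ✓; 4 stages ⇒ order 4.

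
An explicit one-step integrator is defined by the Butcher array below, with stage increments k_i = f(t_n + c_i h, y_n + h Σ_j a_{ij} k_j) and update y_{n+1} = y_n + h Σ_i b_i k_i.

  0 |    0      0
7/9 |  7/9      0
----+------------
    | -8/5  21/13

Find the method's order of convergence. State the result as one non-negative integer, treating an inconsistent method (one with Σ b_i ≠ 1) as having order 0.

0

b = (-8/5, 21/13)
c = (0, 7/9)
Σ b_i: (-8/5)·1 + 21/13·1 = 1/65 ≠ 1 ⇒ order 0.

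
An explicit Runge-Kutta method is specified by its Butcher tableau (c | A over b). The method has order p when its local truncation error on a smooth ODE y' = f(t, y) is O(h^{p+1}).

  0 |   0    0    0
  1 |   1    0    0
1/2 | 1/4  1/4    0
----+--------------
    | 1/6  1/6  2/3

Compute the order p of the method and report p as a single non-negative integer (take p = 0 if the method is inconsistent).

b = (1/6, 1/6, 2/3)
c = (0, 1, 1/2)
Ac = (0, 0, 1/4)
Σ b_i: 1/6·1 + 1/6·1 + 2/3·1 = 1 ✓
b·c: 1/6·1 + 2/3·1/2 = 1/2 ✓
b·c²: 1/6·1 + 2/3·1/4 = 1/3 ✓
b·Ac: 2/3·1/4 = 1/6 ✓; 3 stages ⇒ order 3.

3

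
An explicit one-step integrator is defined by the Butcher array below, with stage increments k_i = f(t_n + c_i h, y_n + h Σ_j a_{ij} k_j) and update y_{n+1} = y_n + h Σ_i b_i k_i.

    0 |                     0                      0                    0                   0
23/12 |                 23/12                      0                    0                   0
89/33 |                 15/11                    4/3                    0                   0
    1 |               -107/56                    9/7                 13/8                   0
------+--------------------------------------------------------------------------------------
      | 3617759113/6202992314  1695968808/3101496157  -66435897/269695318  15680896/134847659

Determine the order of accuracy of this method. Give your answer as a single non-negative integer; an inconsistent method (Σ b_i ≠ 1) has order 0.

3

b = (3617759113/6202992314, 1695968808/3101496157, -66435897/269695318, 15680896/134847659)
c = (0, 23/12, 89/33, 1)
Ac = (0, 0, 23/9, 12653/1848)
Σ b_i: 3617759113/6202992314·1 + 1695968808/3101496157·1 + (-66435897/269695318)·1 + 15680896/134847659·1 = 1 ✓
b·c: 1695968808/3101496157·23/12 + (-66435897/269695318)·89/33 + 15680896/134847659·1 = 1/2 ✓
b·c²: 1695968808/3101496157·529/144 + (-66435897/269695318)·7921/1089 + 15680896/134847659·1 = 1/3 ✓
b·Ac: (-66435897/269695318)·23/9 + 15680896/134847659·12653/1848 = 1/6 ✓
b·c³: 1695968808/3101496157·12167/1728 + (-66435897/269695318)·704969/35937 + 15680896/134847659·1 = -10274427271/11866593992 ≠ 1/4 ⇒ order 3.
b·(c∘Ac): (-66435897/269695318)·2047/297 + 15680896/134847659·12653/1848 = -2188470215/2427257862 ≠ 1/8
b·Ac²: (-66435897/269695318)·529/108 + 15680896/134847659·2017703/121968 = 25529031797/35599781976 ≠ 1/12
b·A²c: 15680896/134847659·299/72 = 586073488/1213628931 ≠ 1/24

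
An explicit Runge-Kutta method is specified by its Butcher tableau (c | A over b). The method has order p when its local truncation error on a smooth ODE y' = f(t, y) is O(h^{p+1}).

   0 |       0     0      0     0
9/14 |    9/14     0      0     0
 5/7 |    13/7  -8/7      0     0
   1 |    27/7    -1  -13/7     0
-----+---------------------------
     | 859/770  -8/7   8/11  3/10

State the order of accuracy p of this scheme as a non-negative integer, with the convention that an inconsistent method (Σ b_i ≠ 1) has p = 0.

1

b = (859/770, -8/7, 8/11, 3/10)
c = (0, 9/14, 5/7, 1)
Ac = (0, 0, -36/49, -193/98)
Σ b_i: 859/770·1 + (-8/7)·1 + 8/11·1 + 3/10·1 = 1 ✓
b·c: (-8/7)·9/14 + 8/11·5/7 + 3/10·1 = 457/5390 ≠ 1/2 ⇒ order 1.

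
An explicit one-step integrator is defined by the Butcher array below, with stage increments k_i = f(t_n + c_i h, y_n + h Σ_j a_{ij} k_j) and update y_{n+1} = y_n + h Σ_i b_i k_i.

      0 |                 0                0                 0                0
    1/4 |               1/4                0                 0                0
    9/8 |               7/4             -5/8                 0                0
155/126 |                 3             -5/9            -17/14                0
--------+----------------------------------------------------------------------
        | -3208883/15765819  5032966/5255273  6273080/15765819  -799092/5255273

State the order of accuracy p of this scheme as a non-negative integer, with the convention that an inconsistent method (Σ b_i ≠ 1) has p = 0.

b = (-3208883/15765819, 5032966/5255273, 6273080/15765819, -799092/5255273)
c = (0, 1/4, 9/8, 155/126)
Ac = (0, 0, -5/32, -1517/1008)
Σ b_i: (-3208883/15765819)·1 + 5032966/5255273·1 + 6273080/15765819·1 + (-799092/5255273)·1 = 1 ✓
b·c: 5032966/5255273·1/4 + 6273080/15765819·9/8 + (-799092/5255273)·155/126 = 1/2 ✓
b·c²: 5032966/5255273·1/16 + 6273080/15765819·81/64 + (-799092/5255273)·24025/15876 = 1/3 ✓
b·Ac: 6273080/15765819·(-5/32) + (-799092/5255273)·(-1517/1008) = 1/6 ✓
b·c³: 5032966/5255273·1/64 + 6273080/15765819·729/512 + (-799092/5255273)·3723875/2000376 = 18970434719/63567782208 ≠ 1/4 ⇒ order 3.
b·(c∘Ac): 6273080/15765819·(-45/256) + (-799092/5255273)·(-235135/127008) = 106735465/504506208 ≠ 1/8
b·Ac²: 6273080/15765819·(-5/128) + (-799092/5255273)·(-12673/8064) = 112716899/504506208 ≠ 1/12
b·A²c: (-799092/5255273)·85/448 = -2425815/84084368 ≠ 1/24

3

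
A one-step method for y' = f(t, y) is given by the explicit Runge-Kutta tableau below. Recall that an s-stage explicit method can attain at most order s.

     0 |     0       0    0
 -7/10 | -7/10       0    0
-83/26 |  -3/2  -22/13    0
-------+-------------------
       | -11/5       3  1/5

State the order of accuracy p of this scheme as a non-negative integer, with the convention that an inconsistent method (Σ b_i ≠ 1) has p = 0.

b = (-11/5, 3, 1/5)
c = (0, -7/10, -83/26)
Ac = (0, 0, 77/65)
Σ b_i: (-11/5)·1 + 3·1 + 1/5·1 = 1 ✓
b·c: 3·(-7/10) + 1/5·(-83/26) = -178/65 ≠ 1/2 ⇒ order 1.

1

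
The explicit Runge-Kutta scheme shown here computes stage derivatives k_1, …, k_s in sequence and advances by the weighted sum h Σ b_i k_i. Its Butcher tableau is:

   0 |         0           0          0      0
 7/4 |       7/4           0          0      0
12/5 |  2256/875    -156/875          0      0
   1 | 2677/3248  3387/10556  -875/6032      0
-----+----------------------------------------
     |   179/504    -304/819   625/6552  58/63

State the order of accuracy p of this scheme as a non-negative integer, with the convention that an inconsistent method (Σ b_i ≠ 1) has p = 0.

4

b = (179/504, -304/819, 625/6552, 58/63)
c = (0, 7/4, 12/5, 1)
Ac = (0, 0, -39/125, 99/464)
Σ b_i: 179/504·1 + (-304/819)·1 + 625/6552·1 + 58/63·1 = 1 ✓
b·c: (-304/819)·7/4 + 625/6552·12/5 + 58/63·1 = 1/2 ✓
b·c²: (-304/819)·49/16 + 625/6552·144/25 + 58/63·1 = 1/3 ✓
b·Ac: 625/6552·(-39/125) + 58/63·99/464 = 1/6 ✓
b·c³: (-304/819)·343/64 + 625/6552·1728/125 + 58/63·1 = 1/4 ✓
b·(c∘Ac): 625/6552·(-468/625) + 58/63·99/464 = 1/8 ✓
b·Ac²: 625/6552·(-273/500) + 58/63·273/1856 = 1/12 ✓
b·A²c: 58/63·21/464 = 1/24 ✓; 4 stages ⇒ order 4.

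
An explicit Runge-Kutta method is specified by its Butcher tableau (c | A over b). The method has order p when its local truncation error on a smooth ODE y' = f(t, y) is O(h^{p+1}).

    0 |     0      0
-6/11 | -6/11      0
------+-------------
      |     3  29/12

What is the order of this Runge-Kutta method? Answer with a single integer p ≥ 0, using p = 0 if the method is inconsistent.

0

b = (3, 29/12)
c = (0, -6/11)
Σ b_i: 3·1 + 29/12·1 = 65/12 ≠ 1 ⇒ order 0.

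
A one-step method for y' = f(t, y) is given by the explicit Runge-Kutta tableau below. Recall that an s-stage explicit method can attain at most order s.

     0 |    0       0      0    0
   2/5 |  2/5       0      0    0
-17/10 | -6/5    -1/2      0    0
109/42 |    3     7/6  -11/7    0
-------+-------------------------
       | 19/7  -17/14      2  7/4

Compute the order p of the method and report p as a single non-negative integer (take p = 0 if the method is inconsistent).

0

b = (19/7, -17/14, 2, 7/4)
c = (0, 2/5, -17/10, 109/42)
Ac = (0, 0, -1/5, 659/210)
Σ b_i: 19/7·1 + (-17/14)·1 + 2·1 + 7/4·1 = 21/4 ≠ 1 ⇒ order 0.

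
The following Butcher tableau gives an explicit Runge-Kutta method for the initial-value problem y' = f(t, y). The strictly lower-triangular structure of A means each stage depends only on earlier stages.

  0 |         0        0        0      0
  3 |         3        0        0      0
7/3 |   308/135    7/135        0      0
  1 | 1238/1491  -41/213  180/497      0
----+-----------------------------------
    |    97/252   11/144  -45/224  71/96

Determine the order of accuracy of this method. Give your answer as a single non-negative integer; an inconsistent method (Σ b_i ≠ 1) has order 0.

4

b = (97/252, 11/144, -45/224, 71/96)
c = (0, 3, 7/3, 1)
Ac = (0, 0, 7/45, 19/71)
Σ b_i: 97/252·1 + 11/144·1 + (-45/224)·1 + 71/96·1 = 1 ✓
b·c: 11/144·3 + (-45/224)·7/3 + 71/96·1 = 1/2 ✓
b·c²: 11/144·9 + (-45/224)·49/9 + 71/96·1 = 1/3 ✓
b·Ac: (-45/224)·7/45 + 71/96·19/71 = 1/6 ✓
b·c³: 11/144·27 + (-45/224)·343/27 + 71/96·1 = 1/4 ✓
b·(c∘Ac): (-45/224)·49/135 + 71/96·19/71 = 1/8 ✓
b·Ac²: (-45/224)·7/15 + 71/96·17/71 = 1/12 ✓
b·A²c: 71/96·4/71 = 1/24 ✓; 4 stages ⇒ order 4.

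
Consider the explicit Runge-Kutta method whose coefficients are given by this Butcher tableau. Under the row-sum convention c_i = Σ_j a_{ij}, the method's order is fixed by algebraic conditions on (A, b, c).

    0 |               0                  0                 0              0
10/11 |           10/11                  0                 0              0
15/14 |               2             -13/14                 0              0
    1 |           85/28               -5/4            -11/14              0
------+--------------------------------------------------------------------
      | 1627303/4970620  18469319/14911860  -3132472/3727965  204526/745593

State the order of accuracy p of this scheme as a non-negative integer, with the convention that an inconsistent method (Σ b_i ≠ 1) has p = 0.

3

b = (1627303/4970620, 18469319/14911860, -3132472/3727965, 204526/745593)
c = (0, 10/11, 15/14, 1)
Ac = (0, 0, -65/77, -4265/2156)
Σ b_i: 1627303/4970620·1 + 18469319/14911860·1 + (-3132472/3727965)·1 + 204526/745593·1 = 1 ✓
b·c: 18469319/14911860·10/11 + (-3132472/3727965)·15/14 + 204526/745593·1 = 1/2 ✓
b·c²: 18469319/14911860·100/121 + (-3132472/3727965)·225/196 + 204526/745593·1 = 1/3 ✓
b·Ac: (-3132472/3727965)·(-65/77) + 204526/745593·(-4265/2156) = 1/6 ✓
b·c³: 18469319/14911860·1000/1331 + (-3132472/3727965)·3375/2744 + 204526/745593·1 = 3279659/19136887 ≠ 1/4 ⇒ order 3.
b·(c∘Ac): (-3132472/3727965)·(-975/1078) + 204526/745593·(-4265/2156) = 3564905/16403046 ≠ 1/8
b·Ac²: (-3132472/3727965)·(-650/847) + 204526/745593·(-642475/332024) = 26185465/229642644 ≠ 1/12
b·A²c: 204526/745593·65/98 = 135655/745593 ≠ 1/24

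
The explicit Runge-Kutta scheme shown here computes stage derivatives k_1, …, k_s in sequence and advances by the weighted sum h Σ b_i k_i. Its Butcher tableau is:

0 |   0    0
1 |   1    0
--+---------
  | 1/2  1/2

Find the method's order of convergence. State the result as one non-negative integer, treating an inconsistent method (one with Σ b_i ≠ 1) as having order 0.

b = (1/2, 1/2)
c = (0, 1)
Σ b_i: 1/2·1 + 1/2·1 = 1 ✓
b·c: 1/2·1 = 1/2 ✓; 2 stages ⇒ order 2.

2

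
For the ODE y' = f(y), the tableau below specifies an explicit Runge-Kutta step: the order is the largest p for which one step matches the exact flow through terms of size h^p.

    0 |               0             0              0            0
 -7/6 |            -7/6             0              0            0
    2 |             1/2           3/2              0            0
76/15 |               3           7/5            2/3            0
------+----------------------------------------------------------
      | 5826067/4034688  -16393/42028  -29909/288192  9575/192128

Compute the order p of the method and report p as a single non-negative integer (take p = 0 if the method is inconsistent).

b = (5826067/4034688, -16393/42028, -29909/288192, 9575/192128)
c = (0, -7/6, 2, 76/15)
Ac = (0, 0, -7/4, -3/10)
Σ b_i: 5826067/4034688·1 + (-16393/42028)·1 + (-29909/288192)·1 + 9575/192128·1 = 1 ✓
b·c: (-16393/42028)·(-7/6) + (-29909/288192)·2 + 9575/192128·76/15 = 1/2 ✓
b·c²: (-16393/42028)·49/36 + (-29909/288192)·4 + 9575/192128·5776/225 = 1/3 ✓
b·Ac: (-29909/288192)·(-7/4) + 9575/192128·(-3/10) = 1/6 ✓
b·c³: (-16393/42028)·(-343/216) + (-29909/288192)·8 + 9575/192128·438976/3375 = 2140243/341280 ≠ 1/4 ⇒ order 3.
b·(c∘Ac): (-29909/288192)·(-7/2) + 9575/192128·(-38/25) = 165701/576384 ≠ 1/8
b·Ac²: (-29909/288192)·49/24 + 9575/192128·823/180 = 727/45504 ≠ 1/12
b·A²c: 9575/192128·(-7/6) = -67025/1152768 ≠ 1/24

3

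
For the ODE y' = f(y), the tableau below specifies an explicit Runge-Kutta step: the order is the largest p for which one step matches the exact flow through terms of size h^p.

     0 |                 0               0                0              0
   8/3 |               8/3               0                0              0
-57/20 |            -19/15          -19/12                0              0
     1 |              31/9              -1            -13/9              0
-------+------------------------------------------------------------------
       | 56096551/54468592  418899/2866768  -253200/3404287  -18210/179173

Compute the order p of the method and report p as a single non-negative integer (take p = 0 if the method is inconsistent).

b = (56096551/54468592, 418899/2866768, -253200/3404287, -18210/179173)
c = (0, 8/3, -57/20, 1)
Ac = (0, 0, -38/9, 29/20)
Σ b_i: 56096551/54468592·1 + 418899/2866768·1 + (-253200/3404287)·1 + (-18210/179173)·1 = 1 ✓
b·c: 418899/2866768·8/3 + (-253200/3404287)·(-57/20) + (-18210/179173)·1 = 1/2 ✓
b·c²: 418899/2866768·64/9 + (-253200/3404287)·3249/400 + (-18210/179173)·1 = 1/3 ✓
b·Ac: (-253200/3404287)·(-38/9) + (-18210/179173)·29/20 = 1/6 ✓
b·c³: 418899/2866768·512/27 + (-253200/3404287)·(-185193/8000) + (-18210/179173)·1 = 141615979/32251140 ≠ 1/4 ⇒ order 3.
b·(c∘Ac): (-253200/3404287)·361/30 + (-18210/179173)·29/20 = -373529/358346 ≠ 1/8
b·Ac²: (-253200/3404287)·(-304/27) + (-18210/179173)·(-67837/3600) = 177547177/64502280 ≠ 1/12
b·A²c: (-18210/179173)·494/81 = -2998580/4837671 ≠ 1/24

3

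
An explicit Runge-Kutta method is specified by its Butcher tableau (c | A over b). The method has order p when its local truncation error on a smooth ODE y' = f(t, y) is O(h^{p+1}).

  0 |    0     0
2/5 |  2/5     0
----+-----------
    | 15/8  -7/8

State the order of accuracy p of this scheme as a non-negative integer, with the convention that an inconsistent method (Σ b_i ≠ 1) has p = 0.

1

b = (15/8, -7/8)
c = (0, 2/5)
Σ b_i: 15/8·1 + (-7/8)·1 = 1 ✓
b·c: (-7/8)·2/5 = -7/20 ≠ 1/2 ⇒ order 1.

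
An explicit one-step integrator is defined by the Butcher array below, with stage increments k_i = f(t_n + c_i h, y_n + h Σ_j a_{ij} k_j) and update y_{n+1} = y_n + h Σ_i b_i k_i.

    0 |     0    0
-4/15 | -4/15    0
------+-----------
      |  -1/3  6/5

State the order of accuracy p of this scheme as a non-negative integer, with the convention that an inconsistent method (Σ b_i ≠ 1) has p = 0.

b = (-1/3, 6/5)
c = (0, -4/15)
Σ b_i: (-1/3)·1 + 6/5·1 = 13/15 ≠ 1 ⇒ order 0.

0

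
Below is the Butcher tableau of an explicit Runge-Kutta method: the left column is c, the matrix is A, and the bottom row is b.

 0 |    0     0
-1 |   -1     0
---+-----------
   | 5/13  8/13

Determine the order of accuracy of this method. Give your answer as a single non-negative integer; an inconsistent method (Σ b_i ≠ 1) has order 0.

1

b = (5/13, 8/13)
c = (0, -1)
Σ b_i: 5/13·1 + 8/13·1 = 1 ✓
b·c: 8/13·(-1) = -8/13 ≠ 1/2 ⇒ order 1.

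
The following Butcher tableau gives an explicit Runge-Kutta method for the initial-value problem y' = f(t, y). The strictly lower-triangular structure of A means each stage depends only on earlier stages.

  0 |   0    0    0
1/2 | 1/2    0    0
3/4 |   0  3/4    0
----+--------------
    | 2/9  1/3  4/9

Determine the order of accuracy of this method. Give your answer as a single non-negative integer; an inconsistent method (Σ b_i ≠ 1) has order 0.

b = (2/9, 1/3, 4/9)
c = (0, 1/2, 3/4)
Ac = (0, 0, 3/8)
Σ b_i: 2/9·1 + 1/3·1 + 4/9·1 = 1 ✓
b·c: 1/3·1/2 + 4/9·3/4 = 1/2 ✓
b·c²: 1/3·1/4 + 4/9·9/16 = 1/3 ✓
b·Ac: 4/9·3/8 = 1/6 ✓; 3 stages ⇒ order 3.

3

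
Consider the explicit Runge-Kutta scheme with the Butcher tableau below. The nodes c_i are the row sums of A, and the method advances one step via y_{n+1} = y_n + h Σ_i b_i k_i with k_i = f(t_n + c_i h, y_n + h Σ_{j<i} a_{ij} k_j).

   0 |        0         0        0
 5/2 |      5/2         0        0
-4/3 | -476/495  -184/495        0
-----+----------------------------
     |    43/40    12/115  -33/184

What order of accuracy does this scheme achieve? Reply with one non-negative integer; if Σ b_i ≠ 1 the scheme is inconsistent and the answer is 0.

3

b = (43/40, 12/115, -33/184)
c = (0, 5/2, -4/3)
Ac = (0, 0, -92/99)
Σ b_i: 43/40·1 + 12/115·1 + (-33/184)·1 = 1 ✓
b·c: 12/115·5/2 + (-33/184)·(-4/3) = 1/2 ✓
b·c²: 12/115·25/4 + (-33/184)·16/9 = 1/3 ✓
b·Ac: (-33/184)·(-92/99) = 1/6 ✓; 3 stages ⇒ order 3.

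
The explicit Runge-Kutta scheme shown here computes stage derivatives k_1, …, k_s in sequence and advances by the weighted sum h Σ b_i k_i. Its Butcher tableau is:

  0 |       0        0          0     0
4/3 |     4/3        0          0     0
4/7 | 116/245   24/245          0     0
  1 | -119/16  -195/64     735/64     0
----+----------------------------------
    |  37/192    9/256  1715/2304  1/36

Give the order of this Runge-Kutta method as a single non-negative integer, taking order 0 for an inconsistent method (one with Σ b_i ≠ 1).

4

b = (37/192, 9/256, 1715/2304, 1/36)
c = (0, 4/3, 4/7, 1)
Ac = (0, 0, 32/245, 5/2)
Σ b_i: 37/192·1 + 9/256·1 + 1715/2304·1 + 1/36·1 = 1 ✓
b·c: 9/256·4/3 + 1715/2304·4/7 + 1/36·1 = 1/2 ✓
b·c²: 9/256·16/9 + 1715/2304·16/49 + 1/36·1 = 1/3 ✓
b·Ac: 1715/2304·32/245 + 1/36·5/2 = 1/6 ✓
b·c³: 9/256·64/27 + 1715/2304·64/343 + 1/36·1 = 1/4 ✓
b·(c∘Ac): 1715/2304·128/1715 + 1/36·5/2 = 1/8 ✓
b·Ac²: 1715/2304·128/735 + 1/36·(-5/3) = 1/12 ✓
b·A²c: 1/36·3/2 = 1/24 ✓; 4 stages ⇒ order 4.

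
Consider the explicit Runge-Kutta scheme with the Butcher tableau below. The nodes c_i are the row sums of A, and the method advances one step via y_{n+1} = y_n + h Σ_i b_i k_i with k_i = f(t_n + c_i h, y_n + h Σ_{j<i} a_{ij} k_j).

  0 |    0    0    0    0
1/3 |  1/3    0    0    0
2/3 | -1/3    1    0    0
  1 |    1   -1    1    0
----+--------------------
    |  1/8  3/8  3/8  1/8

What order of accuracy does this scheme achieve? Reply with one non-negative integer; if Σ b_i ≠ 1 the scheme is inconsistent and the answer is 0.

b = (1/8, 3/8, 3/8, 1/8)
c = (0, 1/3, 2/3, 1)
Ac = (0, 0, 1/3, 1/3)
Σ b_i: 1/8·1 + 3/8·1 + 3/8·1 + 1/8·1 = 1 ✓
b·c: 3/8·1/3 + 3/8·2/3 + 1/8·1 = 1/2 ✓
b·c²: 3/8·1/9 + 3/8·4/9 + 1/8·1 = 1/3 ✓
b·Ac: 3/8·1/3 + 1/8·1/3 = 1/6 ✓
b·c³: 3/8·1/27 + 3/8·8/27 + 1/8·1 = 1/4 ✓
b·(c∘Ac): 3/8·2/9 + 1/8·1/3 = 1/8 ✓
b·Ac²: 3/8·1/9 + 1/8·1/3 = 1/12 ✓
b·A²c: 1/8·1/3 = 1/24 ✓; 4 stages ⇒ order 4.

4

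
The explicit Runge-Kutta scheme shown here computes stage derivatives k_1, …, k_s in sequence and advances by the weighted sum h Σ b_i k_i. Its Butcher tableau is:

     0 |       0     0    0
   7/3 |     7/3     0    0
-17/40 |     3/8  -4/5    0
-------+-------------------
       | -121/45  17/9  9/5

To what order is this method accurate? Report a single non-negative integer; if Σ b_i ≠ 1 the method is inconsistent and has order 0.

b = (-121/45, 17/9, 9/5)
c = (0, 7/3, -17/40)
Ac = (0, 0, -28/15)
Σ b_i: (-121/45)·1 + 17/9·1 + 9/5·1 = 1 ✓
b·c: 17/9·7/3 + 9/5·(-17/40) = 19669/5400 ≠ 1/2 ⇒ order 1.

1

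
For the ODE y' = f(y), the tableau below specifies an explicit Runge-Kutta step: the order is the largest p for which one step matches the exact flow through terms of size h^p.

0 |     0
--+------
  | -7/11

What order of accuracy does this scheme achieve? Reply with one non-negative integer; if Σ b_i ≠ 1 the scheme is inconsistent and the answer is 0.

b = (-7/11)
c = (0)
Σ b_i: (-7/11)·1 = -7/11 ≠ 1 ⇒ order 0.

0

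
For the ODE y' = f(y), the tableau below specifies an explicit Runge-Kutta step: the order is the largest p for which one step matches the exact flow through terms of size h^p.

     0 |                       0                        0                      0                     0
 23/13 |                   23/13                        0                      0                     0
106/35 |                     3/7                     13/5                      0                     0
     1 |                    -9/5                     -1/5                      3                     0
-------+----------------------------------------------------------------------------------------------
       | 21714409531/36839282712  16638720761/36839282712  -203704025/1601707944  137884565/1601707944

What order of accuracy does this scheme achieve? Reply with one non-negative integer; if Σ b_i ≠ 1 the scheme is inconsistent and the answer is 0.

3

b = (21714409531/36839282712, 16638720761/36839282712, -203704025/1601707944, 137884565/1601707944)
c = (0, 23/13, 106/35, 1)
Ac = (0, 0, 23/5, 3973/455)
Σ b_i: 21714409531/36839282712·1 + 16638720761/36839282712·1 + (-203704025/1601707944)·1 + 137884565/1601707944·1 = 1 ✓
b·c: 16638720761/36839282712·23/13 + (-203704025/1601707944)·106/35 + 137884565/1601707944·1 = 1/2 ✓
b·c²: 16638720761/36839282712·529/169 + (-203704025/1601707944)·11236/1225 + 137884565/1601707944·1 = 1/3 ✓
b·Ac: (-203704025/1601707944)·23/5 + 137884565/1601707944·3973/455 = 1/6 ✓
b·c³: 16638720761/36839282712·12167/2197 + (-203704025/1601707944)·1191016/42875 + 137884565/1601707944·1 = -114845743667/121462852420 ≠ 1/4 ⇒ order 3.
b·(c∘Ac): (-203704025/1601707944)·2438/175 + 137884565/1601707944·3973/455 = -544632745/533902648 ≠ 1/8
b·Ac²: (-203704025/1601707944)·529/65 + 137884565/1601707944·5567047/207025 = 466369309723/364388557260 ≠ 1/12
b·A²c: 137884565/1601707944·69/5 = 634268999/533902648 ≠ 1/24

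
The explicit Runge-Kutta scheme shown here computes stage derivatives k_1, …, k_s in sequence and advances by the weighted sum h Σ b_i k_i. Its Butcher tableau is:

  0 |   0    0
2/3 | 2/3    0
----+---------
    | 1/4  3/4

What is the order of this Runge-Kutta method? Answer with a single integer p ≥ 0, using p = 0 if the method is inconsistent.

b = (1/4, 3/4)
c = (0, 2/3)
Σ b_i: 1/4·1 + 3/4·1 = 1 ✓
b·c: 3/4·2/3 = 1/2 ✓; 2 stages ⇒ order 2.

2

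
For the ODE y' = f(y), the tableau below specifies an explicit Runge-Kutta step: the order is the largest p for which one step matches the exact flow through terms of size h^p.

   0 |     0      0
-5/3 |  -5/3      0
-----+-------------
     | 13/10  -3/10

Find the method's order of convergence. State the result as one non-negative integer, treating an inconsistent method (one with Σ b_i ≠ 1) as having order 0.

2

b = (13/10, -3/10)
c = (0, -5/3)
Σ b_i: 13/10·1 + (-3/10)·1 = 1 ✓
b·c: (-3/10)·(-5/3) = 1/2 ✓; 2 stages ⇒ order 2.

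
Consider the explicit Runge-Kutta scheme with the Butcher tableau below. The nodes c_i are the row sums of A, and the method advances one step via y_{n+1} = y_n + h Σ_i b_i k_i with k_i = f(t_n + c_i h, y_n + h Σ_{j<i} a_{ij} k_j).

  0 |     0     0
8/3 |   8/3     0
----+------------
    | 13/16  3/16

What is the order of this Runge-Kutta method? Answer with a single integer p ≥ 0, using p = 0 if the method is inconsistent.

2

b = (13/16, 3/16)
c = (0, 8/3)
Σ b_i: 13/16·1 + 3/16·1 = 1 ✓
b·c: 3/16·8/3 = 1/2 ✓; 2 stages ⇒ order 2.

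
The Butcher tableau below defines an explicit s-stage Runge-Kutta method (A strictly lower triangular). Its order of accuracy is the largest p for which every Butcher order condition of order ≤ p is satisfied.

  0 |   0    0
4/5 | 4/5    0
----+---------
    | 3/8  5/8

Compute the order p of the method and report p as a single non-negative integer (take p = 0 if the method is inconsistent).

2

b = (3/8, 5/8)
c = (0, 4/5)
Σ b_i: 3/8·1 + 5/8·1 = 1 ✓
b·c: 5/8·4/5 = 1/2 ✓; 2 stages ⇒ order 2.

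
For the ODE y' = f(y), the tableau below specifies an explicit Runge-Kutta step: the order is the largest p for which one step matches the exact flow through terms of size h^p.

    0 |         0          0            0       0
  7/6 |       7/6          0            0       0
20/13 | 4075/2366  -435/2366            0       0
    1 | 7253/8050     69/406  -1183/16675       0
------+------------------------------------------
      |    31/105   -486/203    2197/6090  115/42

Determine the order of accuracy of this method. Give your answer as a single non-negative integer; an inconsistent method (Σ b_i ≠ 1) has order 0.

b = (31/105, -486/203, 2197/6090, 115/42)
c = (0, 7/6, 20/13, 1)
Ac = (0, 0, -145/676, 41/460)
Σ b_i: 31/105·1 + (-486/203)·1 + 2197/6090·1 + 115/42·1 = 1 ✓
b·c: (-486/203)·7/6 + 2197/6090·20/13 + 115/42·1 = 1/2 ✓
b·c²: (-486/203)·49/36 + 2197/6090·400/169 + 115/42·1 = 1/3 ✓
b·Ac: 2197/6090·(-145/676) + 115/42·41/460 = 1/6 ✓
b·c³: (-486/203)·343/216 + 2197/6090·8000/2197 + 115/42·1 = 1/4 ✓
b·(c∘Ac): 2197/6090·(-725/2197) + 115/42·41/460 = 1/8 ✓
b·Ac²: 2197/6090·(-1015/4056) + 115/42·35/552 = 1/12 ✓
b·A²c: 115/42·7/460 = 1/24 ✓; 4 stages ⇒ order 4.

4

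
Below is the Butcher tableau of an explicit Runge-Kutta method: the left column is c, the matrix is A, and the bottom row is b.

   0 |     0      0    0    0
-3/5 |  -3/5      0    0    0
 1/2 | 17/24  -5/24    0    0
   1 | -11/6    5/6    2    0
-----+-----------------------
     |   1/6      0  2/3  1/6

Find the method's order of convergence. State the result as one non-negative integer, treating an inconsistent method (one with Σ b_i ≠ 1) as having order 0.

4

b = (1/6, 0, 2/3, 1/6)
c = (0, -3/5, 1/2, 1)
Ac = (0, 0, 1/8, 1/2)
Σ b_i: 1/6·1 + 2/3·1 + 1/6·1 = 1 ✓
b·c: 2/3·1/2 + 1/6·1 = 1/2 ✓
b·c²: 2/3·1/4 + 1/6·1 = 1/3 ✓
b·Ac: 2/3·1/8 + 1/6·1/2 = 1/6 ✓
b·c³: 2/3·1/8 + 1/6·1 = 1/4 ✓
b·(c∘Ac): 2/3·1/16 + 1/6·1/2 = 1/8 ✓
b·Ac²: 2/3·(-3/40) + 1/6·4/5 = 1/12 ✓
b·A²c: 1/6·1/4 = 1/24 ✓; 4 stages ⇒ order 4.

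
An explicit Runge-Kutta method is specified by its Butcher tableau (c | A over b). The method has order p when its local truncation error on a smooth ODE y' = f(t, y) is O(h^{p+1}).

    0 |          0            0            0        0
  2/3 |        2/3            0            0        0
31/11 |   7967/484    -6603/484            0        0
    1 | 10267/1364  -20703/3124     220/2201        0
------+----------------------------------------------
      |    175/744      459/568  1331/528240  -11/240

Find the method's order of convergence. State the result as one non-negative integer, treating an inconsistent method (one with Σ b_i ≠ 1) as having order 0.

4

b = (175/744, 459/568, 1331/528240, -11/240)
c = (0, 2/3, 31/11, 1)
Ac = (0, 0, -2201/242, -91/22)
Σ b_i: 175/744·1 + 459/568·1 + 1331/528240·1 + (-11/240)·1 = 1 ✓
b·c: 459/568·2/3 + 1331/528240·31/11 + (-11/240)·1 = 1/2 ✓
b·c²: 459/568·4/9 + 1331/528240·961/121 + (-11/240)·1 = 1/3 ✓
b·Ac: 1331/528240·(-2201/242) + (-11/240)·(-91/22) = 1/6 ✓
b·c³: 459/568·8/27 + 1331/528240·29791/1331 + (-11/240)·1 = 1/4 ✓
b·(c∘Ac): 1331/528240·(-68231/2662) + (-11/240)·(-91/22) = 1/8 ✓
b·Ac²: 1331/528240·(-2201/363) + (-11/240)·(-71/33) = 1/12 ✓
b·A²c: (-11/240)·(-10/11) = 1/24 ✓; 4 stages ⇒ order 4.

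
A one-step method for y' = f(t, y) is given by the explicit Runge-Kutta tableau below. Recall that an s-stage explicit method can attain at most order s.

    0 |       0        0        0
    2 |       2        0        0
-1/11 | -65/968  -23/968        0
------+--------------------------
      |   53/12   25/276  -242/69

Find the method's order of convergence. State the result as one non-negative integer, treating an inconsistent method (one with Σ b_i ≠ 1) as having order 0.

b = (53/12, 25/276, -242/69)
c = (0, 2, -1/11)
Ac = (0, 0, -23/484)
Σ b_i: 53/12·1 + 25/276·1 + (-242/69)·1 = 1 ✓
b·c: 25/276·2 + (-242/69)·(-1/11) = 1/2 ✓
b·c²: 25/276·4 + (-242/69)·1/121 = 1/3 ✓
b·Ac: (-242/69)·(-23/484) = 1/6 ✓; 3 stages ⇒ order 3.

3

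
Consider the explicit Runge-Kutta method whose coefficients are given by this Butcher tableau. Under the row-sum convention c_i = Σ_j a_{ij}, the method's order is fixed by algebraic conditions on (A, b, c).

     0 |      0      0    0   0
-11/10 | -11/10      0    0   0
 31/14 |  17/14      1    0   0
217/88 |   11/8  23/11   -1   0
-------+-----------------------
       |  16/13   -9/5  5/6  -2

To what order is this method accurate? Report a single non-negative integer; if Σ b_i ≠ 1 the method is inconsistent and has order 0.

0

b = (16/13, -9/5, 5/6, -2)
c = (0, -11/10, 31/14, 217/88)
Ac = (0, 0, -11/10, -158/35)
Σ b_i: 16/13·1 + (-9/5)·1 + 5/6·1 + (-2)·1 = -677/390 ≠ 1 ⇒ order 0.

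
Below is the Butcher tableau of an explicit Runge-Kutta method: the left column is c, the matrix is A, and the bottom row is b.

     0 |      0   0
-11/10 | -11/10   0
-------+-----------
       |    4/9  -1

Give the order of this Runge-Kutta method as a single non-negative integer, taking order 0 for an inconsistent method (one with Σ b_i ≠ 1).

0

b = (4/9, -1)
c = (0, -11/10)
Σ b_i: 4/9·1 + (-1)·1 = -5/9 ≠ 1 ⇒ order 0.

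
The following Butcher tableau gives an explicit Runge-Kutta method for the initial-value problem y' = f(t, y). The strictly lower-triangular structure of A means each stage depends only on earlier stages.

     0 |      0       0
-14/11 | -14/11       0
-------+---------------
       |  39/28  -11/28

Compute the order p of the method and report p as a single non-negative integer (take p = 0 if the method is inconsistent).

2

b = (39/28, -11/28)
c = (0, -14/11)
Σ b_i: 39/28·1 + (-11/28)·1 = 1 ✓
b·c: (-11/28)·(-14/11) = 1/2 ✓; 2 stages ⇒ order 2.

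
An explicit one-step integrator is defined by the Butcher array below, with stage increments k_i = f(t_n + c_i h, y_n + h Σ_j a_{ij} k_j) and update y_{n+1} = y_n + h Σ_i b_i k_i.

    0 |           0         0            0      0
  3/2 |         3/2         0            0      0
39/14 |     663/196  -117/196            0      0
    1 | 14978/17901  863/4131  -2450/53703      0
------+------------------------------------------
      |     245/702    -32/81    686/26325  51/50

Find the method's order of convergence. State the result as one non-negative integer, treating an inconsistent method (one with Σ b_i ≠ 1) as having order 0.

b = (245/702, -32/81, 686/26325, 51/50)
c = (0, 3/2, 39/14, 1)
Ac = (0, 0, -351/392, 19/102)
Σ b_i: 245/702·1 + (-32/81)·1 + 686/26325·1 + 51/50·1 = 1 ✓
b·c: (-32/81)·3/2 + 686/26325·39/14 + 51/50·1 = 1/2 ✓
b·c²: (-32/81)·9/4 + 686/26325·1521/196 + 51/50·1 = 1/3 ✓
b·Ac: 686/26325·(-351/392) + 51/50·19/102 = 1/6 ✓
b·c³: (-32/81)·27/8 + 686/26325·59319/2744 + 51/50·1 = 1/4 ✓
b·(c∘Ac): 686/26325·(-13689/5488) + 51/50·19/102 = 1/8 ✓
b·Ac²: 686/26325·(-1053/784) + 51/50·71/612 = 1/12 ✓
b·A²c: 51/50·25/612 = 1/24 ✓; 4 stages ⇒ order 4.

4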